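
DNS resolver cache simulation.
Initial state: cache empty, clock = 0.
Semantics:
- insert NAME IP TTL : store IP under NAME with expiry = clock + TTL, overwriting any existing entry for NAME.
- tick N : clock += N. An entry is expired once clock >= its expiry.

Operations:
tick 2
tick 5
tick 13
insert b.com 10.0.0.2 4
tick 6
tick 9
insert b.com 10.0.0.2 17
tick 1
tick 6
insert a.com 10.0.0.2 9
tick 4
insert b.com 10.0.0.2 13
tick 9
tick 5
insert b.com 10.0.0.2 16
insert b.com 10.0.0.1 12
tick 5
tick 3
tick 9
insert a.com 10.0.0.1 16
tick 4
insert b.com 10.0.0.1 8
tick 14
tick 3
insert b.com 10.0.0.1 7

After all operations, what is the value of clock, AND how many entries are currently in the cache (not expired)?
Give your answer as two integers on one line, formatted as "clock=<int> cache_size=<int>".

Op 1: tick 2 -> clock=2.
Op 2: tick 5 -> clock=7.
Op 3: tick 13 -> clock=20.
Op 4: insert b.com -> 10.0.0.2 (expiry=20+4=24). clock=20
Op 5: tick 6 -> clock=26. purged={b.com}
Op 6: tick 9 -> clock=35.
Op 7: insert b.com -> 10.0.0.2 (expiry=35+17=52). clock=35
Op 8: tick 1 -> clock=36.
Op 9: tick 6 -> clock=42.
Op 10: insert a.com -> 10.0.0.2 (expiry=42+9=51). clock=42
Op 11: tick 4 -> clock=46.
Op 12: insert b.com -> 10.0.0.2 (expiry=46+13=59). clock=46
Op 13: tick 9 -> clock=55. purged={a.com}
Op 14: tick 5 -> clock=60. purged={b.com}
Op 15: insert b.com -> 10.0.0.2 (expiry=60+16=76). clock=60
Op 16: insert b.com -> 10.0.0.1 (expiry=60+12=72). clock=60
Op 17: tick 5 -> clock=65.
Op 18: tick 3 -> clock=68.
Op 19: tick 9 -> clock=77. purged={b.com}
Op 20: insert a.com -> 10.0.0.1 (expiry=77+16=93). clock=77
Op 21: tick 4 -> clock=81.
Op 22: insert b.com -> 10.0.0.1 (expiry=81+8=89). clock=81
Op 23: tick 14 -> clock=95. purged={a.com,b.com}
Op 24: tick 3 -> clock=98.
Op 25: insert b.com -> 10.0.0.1 (expiry=98+7=105). clock=98
Final clock = 98
Final cache (unexpired): {b.com} -> size=1

Answer: clock=98 cache_size=1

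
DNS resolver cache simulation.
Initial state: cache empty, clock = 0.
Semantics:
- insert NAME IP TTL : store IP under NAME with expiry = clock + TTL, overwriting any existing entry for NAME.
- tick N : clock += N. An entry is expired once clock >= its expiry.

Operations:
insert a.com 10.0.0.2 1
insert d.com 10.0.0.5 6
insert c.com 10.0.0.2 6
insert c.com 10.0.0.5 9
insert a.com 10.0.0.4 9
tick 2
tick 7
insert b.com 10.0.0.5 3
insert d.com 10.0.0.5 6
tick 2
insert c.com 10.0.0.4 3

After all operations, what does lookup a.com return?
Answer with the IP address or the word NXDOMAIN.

Op 1: insert a.com -> 10.0.0.2 (expiry=0+1=1). clock=0
Op 2: insert d.com -> 10.0.0.5 (expiry=0+6=6). clock=0
Op 3: insert c.com -> 10.0.0.2 (expiry=0+6=6). clock=0
Op 4: insert c.com -> 10.0.0.5 (expiry=0+9=9). clock=0
Op 5: insert a.com -> 10.0.0.4 (expiry=0+9=9). clock=0
Op 6: tick 2 -> clock=2.
Op 7: tick 7 -> clock=9. purged={a.com,c.com,d.com}
Op 8: insert b.com -> 10.0.0.5 (expiry=9+3=12). clock=9
Op 9: insert d.com -> 10.0.0.5 (expiry=9+6=15). clock=9
Op 10: tick 2 -> clock=11.
Op 11: insert c.com -> 10.0.0.4 (expiry=11+3=14). clock=11
lookup a.com: not in cache (expired or never inserted)

Answer: NXDOMAIN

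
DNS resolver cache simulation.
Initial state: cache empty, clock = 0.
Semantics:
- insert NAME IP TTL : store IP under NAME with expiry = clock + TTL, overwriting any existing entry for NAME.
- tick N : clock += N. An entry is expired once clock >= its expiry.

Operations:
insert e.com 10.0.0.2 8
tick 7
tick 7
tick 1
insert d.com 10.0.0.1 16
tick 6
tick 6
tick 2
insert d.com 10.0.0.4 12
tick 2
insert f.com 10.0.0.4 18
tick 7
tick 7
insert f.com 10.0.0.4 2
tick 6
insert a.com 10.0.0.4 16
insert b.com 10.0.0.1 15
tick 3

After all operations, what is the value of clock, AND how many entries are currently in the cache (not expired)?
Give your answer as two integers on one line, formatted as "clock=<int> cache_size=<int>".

Op 1: insert e.com -> 10.0.0.2 (expiry=0+8=8). clock=0
Op 2: tick 7 -> clock=7.
Op 3: tick 7 -> clock=14. purged={e.com}
Op 4: tick 1 -> clock=15.
Op 5: insert d.com -> 10.0.0.1 (expiry=15+16=31). clock=15
Op 6: tick 6 -> clock=21.
Op 7: tick 6 -> clock=27.
Op 8: tick 2 -> clock=29.
Op 9: insert d.com -> 10.0.0.4 (expiry=29+12=41). clock=29
Op 10: tick 2 -> clock=31.
Op 11: insert f.com -> 10.0.0.4 (expiry=31+18=49). clock=31
Op 12: tick 7 -> clock=38.
Op 13: tick 7 -> clock=45. purged={d.com}
Op 14: insert f.com -> 10.0.0.4 (expiry=45+2=47). clock=45
Op 15: tick 6 -> clock=51. purged={f.com}
Op 16: insert a.com -> 10.0.0.4 (expiry=51+16=67). clock=51
Op 17: insert b.com -> 10.0.0.1 (expiry=51+15=66). clock=51
Op 18: tick 3 -> clock=54.
Final clock = 54
Final cache (unexpired): {a.com,b.com} -> size=2

Answer: clock=54 cache_size=2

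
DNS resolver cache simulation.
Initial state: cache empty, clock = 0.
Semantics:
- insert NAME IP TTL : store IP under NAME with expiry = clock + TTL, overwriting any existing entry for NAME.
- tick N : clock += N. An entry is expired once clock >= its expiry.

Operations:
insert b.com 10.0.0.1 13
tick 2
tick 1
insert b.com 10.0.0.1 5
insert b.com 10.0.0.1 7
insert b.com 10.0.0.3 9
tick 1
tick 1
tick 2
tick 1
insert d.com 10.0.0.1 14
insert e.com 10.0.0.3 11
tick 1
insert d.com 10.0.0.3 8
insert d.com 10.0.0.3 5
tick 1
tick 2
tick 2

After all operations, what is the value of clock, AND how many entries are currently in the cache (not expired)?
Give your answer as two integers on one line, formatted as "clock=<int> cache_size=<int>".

Op 1: insert b.com -> 10.0.0.1 (expiry=0+13=13). clock=0
Op 2: tick 2 -> clock=2.
Op 3: tick 1 -> clock=3.
Op 4: insert b.com -> 10.0.0.1 (expiry=3+5=8). clock=3
Op 5: insert b.com -> 10.0.0.1 (expiry=3+7=10). clock=3
Op 6: insert b.com -> 10.0.0.3 (expiry=3+9=12). clock=3
Op 7: tick 1 -> clock=4.
Op 8: tick 1 -> clock=5.
Op 9: tick 2 -> clock=7.
Op 10: tick 1 -> clock=8.
Op 11: insert d.com -> 10.0.0.1 (expiry=8+14=22). clock=8
Op 12: insert e.com -> 10.0.0.3 (expiry=8+11=19). clock=8
Op 13: tick 1 -> clock=9.
Op 14: insert d.com -> 10.0.0.3 (expiry=9+8=17). clock=9
Op 15: insert d.com -> 10.0.0.3 (expiry=9+5=14). clock=9
Op 16: tick 1 -> clock=10.
Op 17: tick 2 -> clock=12. purged={b.com}
Op 18: tick 2 -> clock=14. purged={d.com}
Final clock = 14
Final cache (unexpired): {e.com} -> size=1

Answer: clock=14 cache_size=1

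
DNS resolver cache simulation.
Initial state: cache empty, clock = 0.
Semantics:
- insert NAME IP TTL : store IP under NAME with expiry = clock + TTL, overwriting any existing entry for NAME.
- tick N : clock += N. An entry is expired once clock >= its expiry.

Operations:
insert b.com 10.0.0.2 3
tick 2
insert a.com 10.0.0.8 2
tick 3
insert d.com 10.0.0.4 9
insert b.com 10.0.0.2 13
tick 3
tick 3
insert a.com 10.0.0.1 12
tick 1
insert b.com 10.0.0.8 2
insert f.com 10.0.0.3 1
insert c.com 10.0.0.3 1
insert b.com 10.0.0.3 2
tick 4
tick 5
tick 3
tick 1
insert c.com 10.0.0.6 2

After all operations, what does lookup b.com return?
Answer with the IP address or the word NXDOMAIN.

Op 1: insert b.com -> 10.0.0.2 (expiry=0+3=3). clock=0
Op 2: tick 2 -> clock=2.
Op 3: insert a.com -> 10.0.0.8 (expiry=2+2=4). clock=2
Op 4: tick 3 -> clock=5. purged={a.com,b.com}
Op 5: insert d.com -> 10.0.0.4 (expiry=5+9=14). clock=5
Op 6: insert b.com -> 10.0.0.2 (expiry=5+13=18). clock=5
Op 7: tick 3 -> clock=8.
Op 8: tick 3 -> clock=11.
Op 9: insert a.com -> 10.0.0.1 (expiry=11+12=23). clock=11
Op 10: tick 1 -> clock=12.
Op 11: insert b.com -> 10.0.0.8 (expiry=12+2=14). clock=12
Op 12: insert f.com -> 10.0.0.3 (expiry=12+1=13). clock=12
Op 13: insert c.com -> 10.0.0.3 (expiry=12+1=13). clock=12
Op 14: insert b.com -> 10.0.0.3 (expiry=12+2=14). clock=12
Op 15: tick 4 -> clock=16. purged={b.com,c.com,d.com,f.com}
Op 16: tick 5 -> clock=21.
Op 17: tick 3 -> clock=24. purged={a.com}
Op 18: tick 1 -> clock=25.
Op 19: insert c.com -> 10.0.0.6 (expiry=25+2=27). clock=25
lookup b.com: not in cache (expired or never inserted)

Answer: NXDOMAIN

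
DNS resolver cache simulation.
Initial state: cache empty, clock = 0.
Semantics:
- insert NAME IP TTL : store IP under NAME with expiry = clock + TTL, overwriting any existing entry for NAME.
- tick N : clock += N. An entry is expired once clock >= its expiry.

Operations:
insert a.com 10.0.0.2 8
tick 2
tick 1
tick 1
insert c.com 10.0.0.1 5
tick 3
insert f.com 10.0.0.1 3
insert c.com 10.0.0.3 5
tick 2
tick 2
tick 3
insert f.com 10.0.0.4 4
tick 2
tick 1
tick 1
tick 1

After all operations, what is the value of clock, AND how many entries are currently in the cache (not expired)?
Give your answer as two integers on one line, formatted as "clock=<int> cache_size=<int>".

Answer: clock=19 cache_size=0

Derivation:
Op 1: insert a.com -> 10.0.0.2 (expiry=0+8=8). clock=0
Op 2: tick 2 -> clock=2.
Op 3: tick 1 -> clock=3.
Op 4: tick 1 -> clock=4.
Op 5: insert c.com -> 10.0.0.1 (expiry=4+5=9). clock=4
Op 6: tick 3 -> clock=7.
Op 7: insert f.com -> 10.0.0.1 (expiry=7+3=10). clock=7
Op 8: insert c.com -> 10.0.0.3 (expiry=7+5=12). clock=7
Op 9: tick 2 -> clock=9. purged={a.com}
Op 10: tick 2 -> clock=11. purged={f.com}
Op 11: tick 3 -> clock=14. purged={c.com}
Op 12: insert f.com -> 10.0.0.4 (expiry=14+4=18). clock=14
Op 13: tick 2 -> clock=16.
Op 14: tick 1 -> clock=17.
Op 15: tick 1 -> clock=18. purged={f.com}
Op 16: tick 1 -> clock=19.
Final clock = 19
Final cache (unexpired): {} -> size=0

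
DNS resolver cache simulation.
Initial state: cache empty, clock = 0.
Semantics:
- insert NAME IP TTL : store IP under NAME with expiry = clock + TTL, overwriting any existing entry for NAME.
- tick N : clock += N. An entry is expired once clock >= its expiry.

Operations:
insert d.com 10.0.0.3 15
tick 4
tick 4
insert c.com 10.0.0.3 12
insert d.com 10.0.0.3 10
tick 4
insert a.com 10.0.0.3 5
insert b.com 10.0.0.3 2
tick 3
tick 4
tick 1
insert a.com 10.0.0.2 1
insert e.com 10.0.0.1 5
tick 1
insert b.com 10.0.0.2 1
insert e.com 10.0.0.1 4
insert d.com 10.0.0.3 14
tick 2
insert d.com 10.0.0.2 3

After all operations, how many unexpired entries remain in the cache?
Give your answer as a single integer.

Answer: 2

Derivation:
Op 1: insert d.com -> 10.0.0.3 (expiry=0+15=15). clock=0
Op 2: tick 4 -> clock=4.
Op 3: tick 4 -> clock=8.
Op 4: insert c.com -> 10.0.0.3 (expiry=8+12=20). clock=8
Op 5: insert d.com -> 10.0.0.3 (expiry=8+10=18). clock=8
Op 6: tick 4 -> clock=12.
Op 7: insert a.com -> 10.0.0.3 (expiry=12+5=17). clock=12
Op 8: insert b.com -> 10.0.0.3 (expiry=12+2=14). clock=12
Op 9: tick 3 -> clock=15. purged={b.com}
Op 10: tick 4 -> clock=19. purged={a.com,d.com}
Op 11: tick 1 -> clock=20. purged={c.com}
Op 12: insert a.com -> 10.0.0.2 (expiry=20+1=21). clock=20
Op 13: insert e.com -> 10.0.0.1 (expiry=20+5=25). clock=20
Op 14: tick 1 -> clock=21. purged={a.com}
Op 15: insert b.com -> 10.0.0.2 (expiry=21+1=22). clock=21
Op 16: insert e.com -> 10.0.0.1 (expiry=21+4=25). clock=21
Op 17: insert d.com -> 10.0.0.3 (expiry=21+14=35). clock=21
Op 18: tick 2 -> clock=23. purged={b.com}
Op 19: insert d.com -> 10.0.0.2 (expiry=23+3=26). clock=23
Final cache (unexpired): {d.com,e.com} -> size=2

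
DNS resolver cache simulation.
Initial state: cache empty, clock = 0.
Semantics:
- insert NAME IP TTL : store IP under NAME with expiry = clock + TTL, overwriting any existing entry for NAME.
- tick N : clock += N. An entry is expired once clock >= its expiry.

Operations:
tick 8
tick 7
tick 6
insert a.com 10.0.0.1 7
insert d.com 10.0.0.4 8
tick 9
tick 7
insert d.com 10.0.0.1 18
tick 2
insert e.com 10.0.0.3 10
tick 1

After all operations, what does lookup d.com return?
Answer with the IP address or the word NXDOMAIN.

Answer: 10.0.0.1

Derivation:
Op 1: tick 8 -> clock=8.
Op 2: tick 7 -> clock=15.
Op 3: tick 6 -> clock=21.
Op 4: insert a.com -> 10.0.0.1 (expiry=21+7=28). clock=21
Op 5: insert d.com -> 10.0.0.4 (expiry=21+8=29). clock=21
Op 6: tick 9 -> clock=30. purged={a.com,d.com}
Op 7: tick 7 -> clock=37.
Op 8: insert d.com -> 10.0.0.1 (expiry=37+18=55). clock=37
Op 9: tick 2 -> clock=39.
Op 10: insert e.com -> 10.0.0.3 (expiry=39+10=49). clock=39
Op 11: tick 1 -> clock=40.
lookup d.com: present, ip=10.0.0.1 expiry=55 > clock=40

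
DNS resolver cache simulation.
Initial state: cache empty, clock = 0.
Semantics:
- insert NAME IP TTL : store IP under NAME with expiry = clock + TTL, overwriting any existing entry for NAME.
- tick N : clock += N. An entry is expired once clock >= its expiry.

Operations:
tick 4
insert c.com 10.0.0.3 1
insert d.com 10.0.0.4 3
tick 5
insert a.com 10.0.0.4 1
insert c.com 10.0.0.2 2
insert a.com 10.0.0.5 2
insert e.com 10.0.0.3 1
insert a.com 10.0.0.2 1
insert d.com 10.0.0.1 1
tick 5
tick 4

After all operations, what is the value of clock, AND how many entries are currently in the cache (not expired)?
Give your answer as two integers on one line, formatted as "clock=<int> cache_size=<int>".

Answer: clock=18 cache_size=0

Derivation:
Op 1: tick 4 -> clock=4.
Op 2: insert c.com -> 10.0.0.3 (expiry=4+1=5). clock=4
Op 3: insert d.com -> 10.0.0.4 (expiry=4+3=7). clock=4
Op 4: tick 5 -> clock=9. purged={c.com,d.com}
Op 5: insert a.com -> 10.0.0.4 (expiry=9+1=10). clock=9
Op 6: insert c.com -> 10.0.0.2 (expiry=9+2=11). clock=9
Op 7: insert a.com -> 10.0.0.5 (expiry=9+2=11). clock=9
Op 8: insert e.com -> 10.0.0.3 (expiry=9+1=10). clock=9
Op 9: insert a.com -> 10.0.0.2 (expiry=9+1=10). clock=9
Op 10: insert d.com -> 10.0.0.1 (expiry=9+1=10). clock=9
Op 11: tick 5 -> clock=14. purged={a.com,c.com,d.com,e.com}
Op 12: tick 4 -> clock=18.
Final clock = 18
Final cache (unexpired): {} -> size=0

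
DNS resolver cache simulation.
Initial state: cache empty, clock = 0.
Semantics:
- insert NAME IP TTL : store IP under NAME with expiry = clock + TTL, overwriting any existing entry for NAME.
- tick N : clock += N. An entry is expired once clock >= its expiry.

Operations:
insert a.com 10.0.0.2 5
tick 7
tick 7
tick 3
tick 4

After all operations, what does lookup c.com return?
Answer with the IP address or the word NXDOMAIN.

Answer: NXDOMAIN

Derivation:
Op 1: insert a.com -> 10.0.0.2 (expiry=0+5=5). clock=0
Op 2: tick 7 -> clock=7. purged={a.com}
Op 3: tick 7 -> clock=14.
Op 4: tick 3 -> clock=17.
Op 5: tick 4 -> clock=21.
lookup c.com: not in cache (expired or never inserted)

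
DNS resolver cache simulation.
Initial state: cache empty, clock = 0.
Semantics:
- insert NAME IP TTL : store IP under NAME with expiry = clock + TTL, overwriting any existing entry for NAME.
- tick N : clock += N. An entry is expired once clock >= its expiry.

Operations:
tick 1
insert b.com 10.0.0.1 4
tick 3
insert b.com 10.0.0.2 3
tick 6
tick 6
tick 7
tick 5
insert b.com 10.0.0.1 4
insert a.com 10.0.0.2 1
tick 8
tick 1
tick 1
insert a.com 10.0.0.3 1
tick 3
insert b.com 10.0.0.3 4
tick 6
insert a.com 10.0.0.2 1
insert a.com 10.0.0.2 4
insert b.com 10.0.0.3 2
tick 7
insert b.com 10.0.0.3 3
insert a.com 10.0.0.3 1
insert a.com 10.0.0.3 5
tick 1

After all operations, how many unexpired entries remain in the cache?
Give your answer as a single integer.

Answer: 2

Derivation:
Op 1: tick 1 -> clock=1.
Op 2: insert b.com -> 10.0.0.1 (expiry=1+4=5). clock=1
Op 3: tick 3 -> clock=4.
Op 4: insert b.com -> 10.0.0.2 (expiry=4+3=7). clock=4
Op 5: tick 6 -> clock=10. purged={b.com}
Op 6: tick 6 -> clock=16.
Op 7: tick 7 -> clock=23.
Op 8: tick 5 -> clock=28.
Op 9: insert b.com -> 10.0.0.1 (expiry=28+4=32). clock=28
Op 10: insert a.com -> 10.0.0.2 (expiry=28+1=29). clock=28
Op 11: tick 8 -> clock=36. purged={a.com,b.com}
Op 12: tick 1 -> clock=37.
Op 13: tick 1 -> clock=38.
Op 14: insert a.com -> 10.0.0.3 (expiry=38+1=39). clock=38
Op 15: tick 3 -> clock=41. purged={a.com}
Op 16: insert b.com -> 10.0.0.3 (expiry=41+4=45). clock=41
Op 17: tick 6 -> clock=47. purged={b.com}
Op 18: insert a.com -> 10.0.0.2 (expiry=47+1=48). clock=47
Op 19: insert a.com -> 10.0.0.2 (expiry=47+4=51). clock=47
Op 20: insert b.com -> 10.0.0.3 (expiry=47+2=49). clock=47
Op 21: tick 7 -> clock=54. purged={a.com,b.com}
Op 22: insert b.com -> 10.0.0.3 (expiry=54+3=57). clock=54
Op 23: insert a.com -> 10.0.0.3 (expiry=54+1=55). clock=54
Op 24: insert a.com -> 10.0.0.3 (expiry=54+5=59). clock=54
Op 25: tick 1 -> clock=55.
Final cache (unexpired): {a.com,b.com} -> size=2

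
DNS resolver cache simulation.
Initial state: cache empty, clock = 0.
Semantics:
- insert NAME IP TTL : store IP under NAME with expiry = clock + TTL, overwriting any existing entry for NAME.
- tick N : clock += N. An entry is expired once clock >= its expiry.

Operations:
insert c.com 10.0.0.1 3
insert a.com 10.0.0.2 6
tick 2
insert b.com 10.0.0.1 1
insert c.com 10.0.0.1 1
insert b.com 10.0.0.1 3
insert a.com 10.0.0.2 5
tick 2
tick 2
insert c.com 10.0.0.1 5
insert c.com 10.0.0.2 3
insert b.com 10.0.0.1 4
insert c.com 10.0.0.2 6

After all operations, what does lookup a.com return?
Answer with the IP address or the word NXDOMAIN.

Answer: 10.0.0.2

Derivation:
Op 1: insert c.com -> 10.0.0.1 (expiry=0+3=3). clock=0
Op 2: insert a.com -> 10.0.0.2 (expiry=0+6=6). clock=0
Op 3: tick 2 -> clock=2.
Op 4: insert b.com -> 10.0.0.1 (expiry=2+1=3). clock=2
Op 5: insert c.com -> 10.0.0.1 (expiry=2+1=3). clock=2
Op 6: insert b.com -> 10.0.0.1 (expiry=2+3=5). clock=2
Op 7: insert a.com -> 10.0.0.2 (expiry=2+5=7). clock=2
Op 8: tick 2 -> clock=4. purged={c.com}
Op 9: tick 2 -> clock=6. purged={b.com}
Op 10: insert c.com -> 10.0.0.1 (expiry=6+5=11). clock=6
Op 11: insert c.com -> 10.0.0.2 (expiry=6+3=9). clock=6
Op 12: insert b.com -> 10.0.0.1 (expiry=6+4=10). clock=6
Op 13: insert c.com -> 10.0.0.2 (expiry=6+6=12). clock=6
lookup a.com: present, ip=10.0.0.2 expiry=7 > clock=6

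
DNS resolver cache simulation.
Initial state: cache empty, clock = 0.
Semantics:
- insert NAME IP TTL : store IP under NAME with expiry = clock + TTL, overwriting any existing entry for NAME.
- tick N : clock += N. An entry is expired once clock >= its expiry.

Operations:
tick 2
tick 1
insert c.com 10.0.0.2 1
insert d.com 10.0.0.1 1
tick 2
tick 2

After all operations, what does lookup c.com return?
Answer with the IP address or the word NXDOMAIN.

Op 1: tick 2 -> clock=2.
Op 2: tick 1 -> clock=3.
Op 3: insert c.com -> 10.0.0.2 (expiry=3+1=4). clock=3
Op 4: insert d.com -> 10.0.0.1 (expiry=3+1=4). clock=3
Op 5: tick 2 -> clock=5. purged={c.com,d.com}
Op 6: tick 2 -> clock=7.
lookup c.com: not in cache (expired or never inserted)

Answer: NXDOMAIN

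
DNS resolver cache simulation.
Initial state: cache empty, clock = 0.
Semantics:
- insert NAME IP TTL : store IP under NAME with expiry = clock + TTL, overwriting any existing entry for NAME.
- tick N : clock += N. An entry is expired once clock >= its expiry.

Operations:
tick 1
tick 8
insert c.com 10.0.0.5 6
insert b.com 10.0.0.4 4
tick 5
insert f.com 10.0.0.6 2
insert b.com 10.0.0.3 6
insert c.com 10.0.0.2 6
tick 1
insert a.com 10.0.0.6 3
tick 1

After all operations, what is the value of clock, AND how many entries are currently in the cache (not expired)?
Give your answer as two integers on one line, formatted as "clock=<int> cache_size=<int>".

Op 1: tick 1 -> clock=1.
Op 2: tick 8 -> clock=9.
Op 3: insert c.com -> 10.0.0.5 (expiry=9+6=15). clock=9
Op 4: insert b.com -> 10.0.0.4 (expiry=9+4=13). clock=9
Op 5: tick 5 -> clock=14. purged={b.com}
Op 6: insert f.com -> 10.0.0.6 (expiry=14+2=16). clock=14
Op 7: insert b.com -> 10.0.0.3 (expiry=14+6=20). clock=14
Op 8: insert c.com -> 10.0.0.2 (expiry=14+6=20). clock=14
Op 9: tick 1 -> clock=15.
Op 10: insert a.com -> 10.0.0.6 (expiry=15+3=18). clock=15
Op 11: tick 1 -> clock=16. purged={f.com}
Final clock = 16
Final cache (unexpired): {a.com,b.com,c.com} -> size=3

Answer: clock=16 cache_size=3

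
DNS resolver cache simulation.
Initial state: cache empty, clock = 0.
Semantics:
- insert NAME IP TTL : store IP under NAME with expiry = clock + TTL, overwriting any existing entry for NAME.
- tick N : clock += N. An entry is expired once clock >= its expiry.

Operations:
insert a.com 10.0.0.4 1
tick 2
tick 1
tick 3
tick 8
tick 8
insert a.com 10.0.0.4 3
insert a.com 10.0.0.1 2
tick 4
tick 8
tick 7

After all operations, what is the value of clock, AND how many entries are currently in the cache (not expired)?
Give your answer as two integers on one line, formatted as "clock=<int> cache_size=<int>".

Answer: clock=41 cache_size=0

Derivation:
Op 1: insert a.com -> 10.0.0.4 (expiry=0+1=1). clock=0
Op 2: tick 2 -> clock=2. purged={a.com}
Op 3: tick 1 -> clock=3.
Op 4: tick 3 -> clock=6.
Op 5: tick 8 -> clock=14.
Op 6: tick 8 -> clock=22.
Op 7: insert a.com -> 10.0.0.4 (expiry=22+3=25). clock=22
Op 8: insert a.com -> 10.0.0.1 (expiry=22+2=24). clock=22
Op 9: tick 4 -> clock=26. purged={a.com}
Op 10: tick 8 -> clock=34.
Op 11: tick 7 -> clock=41.
Final clock = 41
Final cache (unexpired): {} -> size=0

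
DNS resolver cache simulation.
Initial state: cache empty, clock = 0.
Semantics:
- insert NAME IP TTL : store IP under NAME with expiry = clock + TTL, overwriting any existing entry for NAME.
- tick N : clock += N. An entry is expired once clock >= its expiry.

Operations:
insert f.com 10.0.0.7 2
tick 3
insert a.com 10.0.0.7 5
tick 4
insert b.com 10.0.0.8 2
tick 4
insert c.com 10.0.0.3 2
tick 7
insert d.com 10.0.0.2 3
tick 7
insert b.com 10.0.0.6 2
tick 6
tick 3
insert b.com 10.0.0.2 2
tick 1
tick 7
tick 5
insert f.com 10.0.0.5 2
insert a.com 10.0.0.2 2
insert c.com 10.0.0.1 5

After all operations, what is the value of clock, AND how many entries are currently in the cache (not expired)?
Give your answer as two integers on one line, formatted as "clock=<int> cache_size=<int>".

Op 1: insert f.com -> 10.0.0.7 (expiry=0+2=2). clock=0
Op 2: tick 3 -> clock=3. purged={f.com}
Op 3: insert a.com -> 10.0.0.7 (expiry=3+5=8). clock=3
Op 4: tick 4 -> clock=7.
Op 5: insert b.com -> 10.0.0.8 (expiry=7+2=9). clock=7
Op 6: tick 4 -> clock=11. purged={a.com,b.com}
Op 7: insert c.com -> 10.0.0.3 (expiry=11+2=13). clock=11
Op 8: tick 7 -> clock=18. purged={c.com}
Op 9: insert d.com -> 10.0.0.2 (expiry=18+3=21). clock=18
Op 10: tick 7 -> clock=25. purged={d.com}
Op 11: insert b.com -> 10.0.0.6 (expiry=25+2=27). clock=25
Op 12: tick 6 -> clock=31. purged={b.com}
Op 13: tick 3 -> clock=34.
Op 14: insert b.com -> 10.0.0.2 (expiry=34+2=36). clock=34
Op 15: tick 1 -> clock=35.
Op 16: tick 7 -> clock=42. purged={b.com}
Op 17: tick 5 -> clock=47.
Op 18: insert f.com -> 10.0.0.5 (expiry=47+2=49). clock=47
Op 19: insert a.com -> 10.0.0.2 (expiry=47+2=49). clock=47
Op 20: insert c.com -> 10.0.0.1 (expiry=47+5=52). clock=47
Final clock = 47
Final cache (unexpired): {a.com,c.com,f.com} -> size=3

Answer: clock=47 cache_size=3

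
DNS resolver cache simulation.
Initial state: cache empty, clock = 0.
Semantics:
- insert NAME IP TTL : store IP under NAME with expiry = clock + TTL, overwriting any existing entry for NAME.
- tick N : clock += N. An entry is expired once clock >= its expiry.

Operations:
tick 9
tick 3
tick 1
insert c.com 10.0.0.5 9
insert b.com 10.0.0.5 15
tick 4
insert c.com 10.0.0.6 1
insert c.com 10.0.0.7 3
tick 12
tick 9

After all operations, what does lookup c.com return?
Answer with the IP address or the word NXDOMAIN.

Op 1: tick 9 -> clock=9.
Op 2: tick 3 -> clock=12.
Op 3: tick 1 -> clock=13.
Op 4: insert c.com -> 10.0.0.5 (expiry=13+9=22). clock=13
Op 5: insert b.com -> 10.0.0.5 (expiry=13+15=28). clock=13
Op 6: tick 4 -> clock=17.
Op 7: insert c.com -> 10.0.0.6 (expiry=17+1=18). clock=17
Op 8: insert c.com -> 10.0.0.7 (expiry=17+3=20). clock=17
Op 9: tick 12 -> clock=29. purged={b.com,c.com}
Op 10: tick 9 -> clock=38.
lookup c.com: not in cache (expired or never inserted)

Answer: NXDOMAIN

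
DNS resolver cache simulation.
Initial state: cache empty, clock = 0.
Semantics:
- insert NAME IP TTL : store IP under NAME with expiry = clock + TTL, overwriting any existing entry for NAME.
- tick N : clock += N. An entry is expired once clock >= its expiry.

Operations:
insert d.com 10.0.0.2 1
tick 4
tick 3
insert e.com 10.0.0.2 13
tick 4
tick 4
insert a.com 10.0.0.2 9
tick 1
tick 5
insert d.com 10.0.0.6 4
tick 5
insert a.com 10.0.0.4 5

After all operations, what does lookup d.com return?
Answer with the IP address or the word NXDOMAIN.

Answer: NXDOMAIN

Derivation:
Op 1: insert d.com -> 10.0.0.2 (expiry=0+1=1). clock=0
Op 2: tick 4 -> clock=4. purged={d.com}
Op 3: tick 3 -> clock=7.
Op 4: insert e.com -> 10.0.0.2 (expiry=7+13=20). clock=7
Op 5: tick 4 -> clock=11.
Op 6: tick 4 -> clock=15.
Op 7: insert a.com -> 10.0.0.2 (expiry=15+9=24). clock=15
Op 8: tick 1 -> clock=16.
Op 9: tick 5 -> clock=21. purged={e.com}
Op 10: insert d.com -> 10.0.0.6 (expiry=21+4=25). clock=21
Op 11: tick 5 -> clock=26. purged={a.com,d.com}
Op 12: insert a.com -> 10.0.0.4 (expiry=26+5=31). clock=26
lookup d.com: not in cache (expired or never inserted)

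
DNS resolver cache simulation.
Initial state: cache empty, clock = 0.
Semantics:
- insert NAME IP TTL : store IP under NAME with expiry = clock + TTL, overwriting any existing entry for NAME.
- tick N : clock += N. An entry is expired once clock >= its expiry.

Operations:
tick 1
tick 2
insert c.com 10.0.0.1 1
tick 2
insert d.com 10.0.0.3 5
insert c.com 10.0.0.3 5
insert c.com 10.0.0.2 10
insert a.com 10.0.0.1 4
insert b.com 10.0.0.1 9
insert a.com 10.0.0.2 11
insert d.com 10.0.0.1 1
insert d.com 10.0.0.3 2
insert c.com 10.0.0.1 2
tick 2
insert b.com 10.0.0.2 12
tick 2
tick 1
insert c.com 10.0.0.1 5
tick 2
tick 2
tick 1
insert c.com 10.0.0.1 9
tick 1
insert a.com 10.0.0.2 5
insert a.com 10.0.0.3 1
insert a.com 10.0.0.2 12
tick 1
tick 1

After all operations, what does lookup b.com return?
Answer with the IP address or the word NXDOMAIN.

Answer: 10.0.0.2

Derivation:
Op 1: tick 1 -> clock=1.
Op 2: tick 2 -> clock=3.
Op 3: insert c.com -> 10.0.0.1 (expiry=3+1=4). clock=3
Op 4: tick 2 -> clock=5. purged={c.com}
Op 5: insert d.com -> 10.0.0.3 (expiry=5+5=10). clock=5
Op 6: insert c.com -> 10.0.0.3 (expiry=5+5=10). clock=5
Op 7: insert c.com -> 10.0.0.2 (expiry=5+10=15). clock=5
Op 8: insert a.com -> 10.0.0.1 (expiry=5+4=9). clock=5
Op 9: insert b.com -> 10.0.0.1 (expiry=5+9=14). clock=5
Op 10: insert a.com -> 10.0.0.2 (expiry=5+11=16). clock=5
Op 11: insert d.com -> 10.0.0.1 (expiry=5+1=6). clock=5
Op 12: insert d.com -> 10.0.0.3 (expiry=5+2=7). clock=5
Op 13: insert c.com -> 10.0.0.1 (expiry=5+2=7). clock=5
Op 14: tick 2 -> clock=7. purged={c.com,d.com}
Op 15: insert b.com -> 10.0.0.2 (expiry=7+12=19). clock=7
Op 16: tick 2 -> clock=9.
Op 17: tick 1 -> clock=10.
Op 18: insert c.com -> 10.0.0.1 (expiry=10+5=15). clock=10
Op 19: tick 2 -> clock=12.
Op 20: tick 2 -> clock=14.
Op 21: tick 1 -> clock=15. purged={c.com}
Op 22: insert c.com -> 10.0.0.1 (expiry=15+9=24). clock=15
Op 23: tick 1 -> clock=16. purged={a.com}
Op 24: insert a.com -> 10.0.0.2 (expiry=16+5=21). clock=16
Op 25: insert a.com -> 10.0.0.3 (expiry=16+1=17). clock=16
Op 26: insert a.com -> 10.0.0.2 (expiry=16+12=28). clock=16
Op 27: tick 1 -> clock=17.
Op 28: tick 1 -> clock=18.
lookup b.com: present, ip=10.0.0.2 expiry=19 > clock=18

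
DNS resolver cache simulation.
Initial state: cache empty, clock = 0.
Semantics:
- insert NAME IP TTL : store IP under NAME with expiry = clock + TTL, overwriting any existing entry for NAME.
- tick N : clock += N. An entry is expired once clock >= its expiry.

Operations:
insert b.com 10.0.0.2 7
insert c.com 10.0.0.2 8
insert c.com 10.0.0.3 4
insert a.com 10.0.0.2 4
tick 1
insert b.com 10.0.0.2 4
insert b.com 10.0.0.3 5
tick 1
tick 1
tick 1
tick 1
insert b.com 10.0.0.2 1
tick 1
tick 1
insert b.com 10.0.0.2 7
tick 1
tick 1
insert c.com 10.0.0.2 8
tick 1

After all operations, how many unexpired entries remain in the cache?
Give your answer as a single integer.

Op 1: insert b.com -> 10.0.0.2 (expiry=0+7=7). clock=0
Op 2: insert c.com -> 10.0.0.2 (expiry=0+8=8). clock=0
Op 3: insert c.com -> 10.0.0.3 (expiry=0+4=4). clock=0
Op 4: insert a.com -> 10.0.0.2 (expiry=0+4=4). clock=0
Op 5: tick 1 -> clock=1.
Op 6: insert b.com -> 10.0.0.2 (expiry=1+4=5). clock=1
Op 7: insert b.com -> 10.0.0.3 (expiry=1+5=6). clock=1
Op 8: tick 1 -> clock=2.
Op 9: tick 1 -> clock=3.
Op 10: tick 1 -> clock=4. purged={a.com,c.com}
Op 11: tick 1 -> clock=5.
Op 12: insert b.com -> 10.0.0.2 (expiry=5+1=6). clock=5
Op 13: tick 1 -> clock=6. purged={b.com}
Op 14: tick 1 -> clock=7.
Op 15: insert b.com -> 10.0.0.2 (expiry=7+7=14). clock=7
Op 16: tick 1 -> clock=8.
Op 17: tick 1 -> clock=9.
Op 18: insert c.com -> 10.0.0.2 (expiry=9+8=17). clock=9
Op 19: tick 1 -> clock=10.
Final cache (unexpired): {b.com,c.com} -> size=2

Answer: 2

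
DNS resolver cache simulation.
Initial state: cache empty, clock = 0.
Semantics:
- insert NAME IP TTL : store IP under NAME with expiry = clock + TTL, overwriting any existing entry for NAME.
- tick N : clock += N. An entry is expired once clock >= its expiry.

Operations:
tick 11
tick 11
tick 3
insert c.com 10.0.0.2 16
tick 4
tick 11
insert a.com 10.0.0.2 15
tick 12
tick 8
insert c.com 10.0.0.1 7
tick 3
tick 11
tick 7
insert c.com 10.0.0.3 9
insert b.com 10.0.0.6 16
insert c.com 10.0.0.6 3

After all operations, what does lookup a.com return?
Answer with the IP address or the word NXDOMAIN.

Answer: NXDOMAIN

Derivation:
Op 1: tick 11 -> clock=11.
Op 2: tick 11 -> clock=22.
Op 3: tick 3 -> clock=25.
Op 4: insert c.com -> 10.0.0.2 (expiry=25+16=41). clock=25
Op 5: tick 4 -> clock=29.
Op 6: tick 11 -> clock=40.
Op 7: insert a.com -> 10.0.0.2 (expiry=40+15=55). clock=40
Op 8: tick 12 -> clock=52. purged={c.com}
Op 9: tick 8 -> clock=60. purged={a.com}
Op 10: insert c.com -> 10.0.0.1 (expiry=60+7=67). clock=60
Op 11: tick 3 -> clock=63.
Op 12: tick 11 -> clock=74. purged={c.com}
Op 13: tick 7 -> clock=81.
Op 14: insert c.com -> 10.0.0.3 (expiry=81+9=90). clock=81
Op 15: insert b.com -> 10.0.0.6 (expiry=81+16=97). clock=81
Op 16: insert c.com -> 10.0.0.6 (expiry=81+3=84). clock=81
lookup a.com: not in cache (expired or never inserted)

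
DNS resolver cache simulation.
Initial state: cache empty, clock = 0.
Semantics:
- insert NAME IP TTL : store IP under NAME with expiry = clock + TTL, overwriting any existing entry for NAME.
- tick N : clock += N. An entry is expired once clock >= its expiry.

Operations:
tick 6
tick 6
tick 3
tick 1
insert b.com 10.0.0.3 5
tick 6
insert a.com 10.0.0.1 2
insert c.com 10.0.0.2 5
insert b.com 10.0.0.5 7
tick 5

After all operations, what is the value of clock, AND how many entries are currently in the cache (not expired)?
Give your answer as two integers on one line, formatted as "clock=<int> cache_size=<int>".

Op 1: tick 6 -> clock=6.
Op 2: tick 6 -> clock=12.
Op 3: tick 3 -> clock=15.
Op 4: tick 1 -> clock=16.
Op 5: insert b.com -> 10.0.0.3 (expiry=16+5=21). clock=16
Op 6: tick 6 -> clock=22. purged={b.com}
Op 7: insert a.com -> 10.0.0.1 (expiry=22+2=24). clock=22
Op 8: insert c.com -> 10.0.0.2 (expiry=22+5=27). clock=22
Op 9: insert b.com -> 10.0.0.5 (expiry=22+7=29). clock=22
Op 10: tick 5 -> clock=27. purged={a.com,c.com}
Final clock = 27
Final cache (unexpired): {b.com} -> size=1

Answer: clock=27 cache_size=1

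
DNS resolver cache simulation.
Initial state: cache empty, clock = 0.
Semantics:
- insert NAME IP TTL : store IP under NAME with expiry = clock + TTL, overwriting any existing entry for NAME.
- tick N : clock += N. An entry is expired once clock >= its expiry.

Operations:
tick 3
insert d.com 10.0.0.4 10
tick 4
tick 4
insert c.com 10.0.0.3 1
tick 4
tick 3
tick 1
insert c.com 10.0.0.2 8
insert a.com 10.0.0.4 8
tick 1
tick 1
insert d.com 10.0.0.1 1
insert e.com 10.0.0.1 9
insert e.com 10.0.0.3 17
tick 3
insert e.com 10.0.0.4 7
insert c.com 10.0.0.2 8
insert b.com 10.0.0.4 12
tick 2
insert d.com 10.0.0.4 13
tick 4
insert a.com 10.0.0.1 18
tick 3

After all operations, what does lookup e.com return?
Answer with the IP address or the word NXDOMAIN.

Answer: NXDOMAIN

Derivation:
Op 1: tick 3 -> clock=3.
Op 2: insert d.com -> 10.0.0.4 (expiry=3+10=13). clock=3
Op 3: tick 4 -> clock=7.
Op 4: tick 4 -> clock=11.
Op 5: insert c.com -> 10.0.0.3 (expiry=11+1=12). clock=11
Op 6: tick 4 -> clock=15. purged={c.com,d.com}
Op 7: tick 3 -> clock=18.
Op 8: tick 1 -> clock=19.
Op 9: insert c.com -> 10.0.0.2 (expiry=19+8=27). clock=19
Op 10: insert a.com -> 10.0.0.4 (expiry=19+8=27). clock=19
Op 11: tick 1 -> clock=20.
Op 12: tick 1 -> clock=21.
Op 13: insert d.com -> 10.0.0.1 (expiry=21+1=22). clock=21
Op 14: insert e.com -> 10.0.0.1 (expiry=21+9=30). clock=21
Op 15: insert e.com -> 10.0.0.3 (expiry=21+17=38). clock=21
Op 16: tick 3 -> clock=24. purged={d.com}
Op 17: insert e.com -> 10.0.0.4 (expiry=24+7=31). clock=24
Op 18: insert c.com -> 10.0.0.2 (expiry=24+8=32). clock=24
Op 19: insert b.com -> 10.0.0.4 (expiry=24+12=36). clock=24
Op 20: tick 2 -> clock=26.
Op 21: insert d.com -> 10.0.0.4 (expiry=26+13=39). clock=26
Op 22: tick 4 -> clock=30. purged={a.com}
Op 23: insert a.com -> 10.0.0.1 (expiry=30+18=48). clock=30
Op 24: tick 3 -> clock=33. purged={c.com,e.com}
lookup e.com: not in cache (expired or never inserted)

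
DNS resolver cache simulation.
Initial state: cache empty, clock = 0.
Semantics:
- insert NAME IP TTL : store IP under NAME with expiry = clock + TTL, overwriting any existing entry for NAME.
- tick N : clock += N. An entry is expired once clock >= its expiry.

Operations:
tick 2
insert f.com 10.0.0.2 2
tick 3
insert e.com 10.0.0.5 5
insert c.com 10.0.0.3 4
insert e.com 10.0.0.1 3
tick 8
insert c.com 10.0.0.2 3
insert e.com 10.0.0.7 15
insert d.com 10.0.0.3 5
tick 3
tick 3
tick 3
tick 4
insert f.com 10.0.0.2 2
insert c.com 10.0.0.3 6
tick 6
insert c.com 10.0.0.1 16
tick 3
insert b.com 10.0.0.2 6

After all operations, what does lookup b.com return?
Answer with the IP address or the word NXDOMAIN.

Op 1: tick 2 -> clock=2.
Op 2: insert f.com -> 10.0.0.2 (expiry=2+2=4). clock=2
Op 3: tick 3 -> clock=5. purged={f.com}
Op 4: insert e.com -> 10.0.0.5 (expiry=5+5=10). clock=5
Op 5: insert c.com -> 10.0.0.3 (expiry=5+4=9). clock=5
Op 6: insert e.com -> 10.0.0.1 (expiry=5+3=8). clock=5
Op 7: tick 8 -> clock=13. purged={c.com,e.com}
Op 8: insert c.com -> 10.0.0.2 (expiry=13+3=16). clock=13
Op 9: insert e.com -> 10.0.0.7 (expiry=13+15=28). clock=13
Op 10: insert d.com -> 10.0.0.3 (expiry=13+5=18). clock=13
Op 11: tick 3 -> clock=16. purged={c.com}
Op 12: tick 3 -> clock=19. purged={d.com}
Op 13: tick 3 -> clock=22.
Op 14: tick 4 -> clock=26.
Op 15: insert f.com -> 10.0.0.2 (expiry=26+2=28). clock=26
Op 16: insert c.com -> 10.0.0.3 (expiry=26+6=32). clock=26
Op 17: tick 6 -> clock=32. purged={c.com,e.com,f.com}
Op 18: insert c.com -> 10.0.0.1 (expiry=32+16=48). clock=32
Op 19: tick 3 -> clock=35.
Op 20: insert b.com -> 10.0.0.2 (expiry=35+6=41). clock=35
lookup b.com: present, ip=10.0.0.2 expiry=41 > clock=35

Answer: 10.0.0.2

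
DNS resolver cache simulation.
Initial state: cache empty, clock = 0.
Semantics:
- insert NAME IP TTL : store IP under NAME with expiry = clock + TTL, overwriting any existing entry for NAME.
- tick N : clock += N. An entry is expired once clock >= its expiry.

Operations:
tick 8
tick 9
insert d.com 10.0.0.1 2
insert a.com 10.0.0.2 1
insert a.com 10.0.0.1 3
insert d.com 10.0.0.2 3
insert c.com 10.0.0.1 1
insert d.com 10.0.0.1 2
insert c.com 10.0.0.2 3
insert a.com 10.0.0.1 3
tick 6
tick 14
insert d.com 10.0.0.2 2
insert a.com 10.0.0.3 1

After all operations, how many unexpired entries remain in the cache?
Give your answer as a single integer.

Answer: 2

Derivation:
Op 1: tick 8 -> clock=8.
Op 2: tick 9 -> clock=17.
Op 3: insert d.com -> 10.0.0.1 (expiry=17+2=19). clock=17
Op 4: insert a.com -> 10.0.0.2 (expiry=17+1=18). clock=17
Op 5: insert a.com -> 10.0.0.1 (expiry=17+3=20). clock=17
Op 6: insert d.com -> 10.0.0.2 (expiry=17+3=20). clock=17
Op 7: insert c.com -> 10.0.0.1 (expiry=17+1=18). clock=17
Op 8: insert d.com -> 10.0.0.1 (expiry=17+2=19). clock=17
Op 9: insert c.com -> 10.0.0.2 (expiry=17+3=20). clock=17
Op 10: insert a.com -> 10.0.0.1 (expiry=17+3=20). clock=17
Op 11: tick 6 -> clock=23. purged={a.com,c.com,d.com}
Op 12: tick 14 -> clock=37.
Op 13: insert d.com -> 10.0.0.2 (expiry=37+2=39). clock=37
Op 14: insert a.com -> 10.0.0.3 (expiry=37+1=38). clock=37
Final cache (unexpired): {a.com,d.com} -> size=2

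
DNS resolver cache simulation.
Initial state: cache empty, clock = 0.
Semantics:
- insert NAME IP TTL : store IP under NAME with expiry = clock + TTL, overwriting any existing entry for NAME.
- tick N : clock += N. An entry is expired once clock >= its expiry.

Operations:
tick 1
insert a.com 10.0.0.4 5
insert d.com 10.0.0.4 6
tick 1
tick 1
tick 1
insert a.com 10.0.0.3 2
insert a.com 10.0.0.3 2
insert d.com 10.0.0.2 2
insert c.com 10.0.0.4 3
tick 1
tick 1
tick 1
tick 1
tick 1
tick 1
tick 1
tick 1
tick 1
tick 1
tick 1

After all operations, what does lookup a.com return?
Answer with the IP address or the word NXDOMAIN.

Op 1: tick 1 -> clock=1.
Op 2: insert a.com -> 10.0.0.4 (expiry=1+5=6). clock=1
Op 3: insert d.com -> 10.0.0.4 (expiry=1+6=7). clock=1
Op 4: tick 1 -> clock=2.
Op 5: tick 1 -> clock=3.
Op 6: tick 1 -> clock=4.
Op 7: insert a.com -> 10.0.0.3 (expiry=4+2=6). clock=4
Op 8: insert a.com -> 10.0.0.3 (expiry=4+2=6). clock=4
Op 9: insert d.com -> 10.0.0.2 (expiry=4+2=6). clock=4
Op 10: insert c.com -> 10.0.0.4 (expiry=4+3=7). clock=4
Op 11: tick 1 -> clock=5.
Op 12: tick 1 -> clock=6. purged={a.com,d.com}
Op 13: tick 1 -> clock=7. purged={c.com}
Op 14: tick 1 -> clock=8.
Op 15: tick 1 -> clock=9.
Op 16: tick 1 -> clock=10.
Op 17: tick 1 -> clock=11.
Op 18: tick 1 -> clock=12.
Op 19: tick 1 -> clock=13.
Op 20: tick 1 -> clock=14.
Op 21: tick 1 -> clock=15.
lookup a.com: not in cache (expired or never inserted)

Answer: NXDOMAIN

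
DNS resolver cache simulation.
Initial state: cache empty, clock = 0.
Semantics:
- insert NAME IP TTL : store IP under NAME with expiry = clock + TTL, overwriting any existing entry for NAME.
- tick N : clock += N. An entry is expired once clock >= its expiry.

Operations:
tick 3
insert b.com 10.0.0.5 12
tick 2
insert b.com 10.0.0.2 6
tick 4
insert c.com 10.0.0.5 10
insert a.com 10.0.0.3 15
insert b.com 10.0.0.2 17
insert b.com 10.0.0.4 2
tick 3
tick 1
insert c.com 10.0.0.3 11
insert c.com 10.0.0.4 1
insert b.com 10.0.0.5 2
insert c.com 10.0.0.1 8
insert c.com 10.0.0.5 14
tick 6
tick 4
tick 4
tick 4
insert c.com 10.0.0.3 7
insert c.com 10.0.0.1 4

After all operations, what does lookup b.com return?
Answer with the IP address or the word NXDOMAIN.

Answer: NXDOMAIN

Derivation:
Op 1: tick 3 -> clock=3.
Op 2: insert b.com -> 10.0.0.5 (expiry=3+12=15). clock=3
Op 3: tick 2 -> clock=5.
Op 4: insert b.com -> 10.0.0.2 (expiry=5+6=11). clock=5
Op 5: tick 4 -> clock=9.
Op 6: insert c.com -> 10.0.0.5 (expiry=9+10=19). clock=9
Op 7: insert a.com -> 10.0.0.3 (expiry=9+15=24). clock=9
Op 8: insert b.com -> 10.0.0.2 (expiry=9+17=26). clock=9
Op 9: insert b.com -> 10.0.0.4 (expiry=9+2=11). clock=9
Op 10: tick 3 -> clock=12. purged={b.com}
Op 11: tick 1 -> clock=13.
Op 12: insert c.com -> 10.0.0.3 (expiry=13+11=24). clock=13
Op 13: insert c.com -> 10.0.0.4 (expiry=13+1=14). clock=13
Op 14: insert b.com -> 10.0.0.5 (expiry=13+2=15). clock=13
Op 15: insert c.com -> 10.0.0.1 (expiry=13+8=21). clock=13
Op 16: insert c.com -> 10.0.0.5 (expiry=13+14=27). clock=13
Op 17: tick 6 -> clock=19. purged={b.com}
Op 18: tick 4 -> clock=23.
Op 19: tick 4 -> clock=27. purged={a.com,c.com}
Op 20: tick 4 -> clock=31.
Op 21: insert c.com -> 10.0.0.3 (expiry=31+7=38). clock=31
Op 22: insert c.com -> 10.0.0.1 (expiry=31+4=35). clock=31
lookup b.com: not in cache (expired or never inserted)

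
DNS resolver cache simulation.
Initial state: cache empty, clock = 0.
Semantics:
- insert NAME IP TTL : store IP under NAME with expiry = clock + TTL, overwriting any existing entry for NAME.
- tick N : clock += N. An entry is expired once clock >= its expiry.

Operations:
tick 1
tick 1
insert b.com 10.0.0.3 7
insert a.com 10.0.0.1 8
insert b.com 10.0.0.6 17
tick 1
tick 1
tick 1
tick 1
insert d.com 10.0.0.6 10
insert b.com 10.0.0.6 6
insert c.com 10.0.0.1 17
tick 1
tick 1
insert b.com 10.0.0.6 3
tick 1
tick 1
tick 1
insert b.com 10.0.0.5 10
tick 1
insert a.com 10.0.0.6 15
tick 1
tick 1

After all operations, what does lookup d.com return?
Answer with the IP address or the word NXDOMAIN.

Answer: 10.0.0.6

Derivation:
Op 1: tick 1 -> clock=1.
Op 2: tick 1 -> clock=2.
Op 3: insert b.com -> 10.0.0.3 (expiry=2+7=9). clock=2
Op 4: insert a.com -> 10.0.0.1 (expiry=2+8=10). clock=2
Op 5: insert b.com -> 10.0.0.6 (expiry=2+17=19). clock=2
Op 6: tick 1 -> clock=3.
Op 7: tick 1 -> clock=4.
Op 8: tick 1 -> clock=5.
Op 9: tick 1 -> clock=6.
Op 10: insert d.com -> 10.0.0.6 (expiry=6+10=16). clock=6
Op 11: insert b.com -> 10.0.0.6 (expiry=6+6=12). clock=6
Op 12: insert c.com -> 10.0.0.1 (expiry=6+17=23). clock=6
Op 13: tick 1 -> clock=7.
Op 14: tick 1 -> clock=8.
Op 15: insert b.com -> 10.0.0.6 (expiry=8+3=11). clock=8
Op 16: tick 1 -> clock=9.
Op 17: tick 1 -> clock=10. purged={a.com}
Op 18: tick 1 -> clock=11. purged={b.com}
Op 19: insert b.com -> 10.0.0.5 (expiry=11+10=21). clock=11
Op 20: tick 1 -> clock=12.
Op 21: insert a.com -> 10.0.0.6 (expiry=12+15=27). clock=12
Op 22: tick 1 -> clock=13.
Op 23: tick 1 -> clock=14.
lookup d.com: present, ip=10.0.0.6 expiry=16 > clock=14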